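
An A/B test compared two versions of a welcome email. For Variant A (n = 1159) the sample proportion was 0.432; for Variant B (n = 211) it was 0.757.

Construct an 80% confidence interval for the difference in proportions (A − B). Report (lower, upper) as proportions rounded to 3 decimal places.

(-0.367, -0.283)

SE₁ = √(p̂₁(1−p̂₁)/n₁) = √(0.4320·0.5680/1159) = 0.01455; SE₂ = √(0.7570·0.2430/211) = 0.02953.
Independent samples: SE of the difference = √(SE₁² + SE₂²) = √(0.0002117025 + 0.0008720209) = 0.03292.
z* for 80% confidence is 1.282, so the margin of error is 1.282 × 0.03292 = 0.04220.
Point estimate p̂₁ − p̂₂ = 0.4320 − 0.7570 = -0.3250.
-0.3250 ± 0.04220 → (-0.367, -0.283).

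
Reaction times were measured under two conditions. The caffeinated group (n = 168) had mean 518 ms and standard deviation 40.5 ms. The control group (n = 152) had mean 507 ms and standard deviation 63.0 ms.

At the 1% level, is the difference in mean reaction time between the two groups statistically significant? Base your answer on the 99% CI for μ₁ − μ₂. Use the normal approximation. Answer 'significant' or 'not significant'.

Standard errors of each mean: 40.5/√168 = 3.1246 and 63.0/√152 = 5.1100.
SE(x̄₁ − x̄₂) = √(3.1246² + 5.1100²) = 5.9896 for independent samples with unequal variances.
With z* = 2.576, the margin is 2.576 × 5.9896 = 15.4292.
x̄₁ − x̄₂ = 518 − 507 = 11.0000; the interval is 11.0000 ± 15.4292 = (-4.4292, 26.4292).
The interval (-4.4292, 26.4292) contains 0, so the difference is not significant.

not significant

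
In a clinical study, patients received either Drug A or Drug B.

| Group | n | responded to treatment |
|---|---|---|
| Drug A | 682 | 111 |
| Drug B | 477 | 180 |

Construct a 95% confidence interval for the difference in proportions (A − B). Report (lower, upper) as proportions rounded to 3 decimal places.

(-0.266, -0.163)

First, p̂₁ = 111/682 = 0.1628; p̂₂ = 180/477 = 0.3774.
The two standard errors are √(0.1628×0.8372/682) = 0.01414 and √(0.3774×0.6226/477) = 0.02219.
Because the samples are independent, SE_diff = √(0.01414² + 0.02219²) = 0.02631.
Using z* = 1.960 for 95%, ME = 1.960 × 0.02631 = 0.05157.
p̂₁ − p̂₂ = -0.2146; interval -0.2146 ± 0.05157 gives (-0.266, -0.163).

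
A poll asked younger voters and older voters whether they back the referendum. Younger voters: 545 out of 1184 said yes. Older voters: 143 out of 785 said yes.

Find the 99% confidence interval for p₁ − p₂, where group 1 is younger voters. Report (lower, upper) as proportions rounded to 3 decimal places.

p̂₁ = 545/1184 = 0.4603 and p̂₂ = 143/785 = 0.1822.
SE₁ = √(p̂₁(1−p̂₁)/n₁) = √(0.4603·0.5397/1184) = 0.01449; SE₂ = √(0.1822·0.8178/785) = 0.01378.
Independent samples: SE of the difference = √(SE₁² + SE₂²) = √(0.0002099601 + 0.0001898884) = 0.02000.
z* for 99% confidence is 2.576, so the margin of error is 2.576 × 0.02000 = 0.05152.
Point estimate p̂₁ − p̂₂ = 0.4603 − 0.1822 = 0.2781.
0.2781 ± 0.05152 → (0.227, 0.330).

(0.227, 0.330)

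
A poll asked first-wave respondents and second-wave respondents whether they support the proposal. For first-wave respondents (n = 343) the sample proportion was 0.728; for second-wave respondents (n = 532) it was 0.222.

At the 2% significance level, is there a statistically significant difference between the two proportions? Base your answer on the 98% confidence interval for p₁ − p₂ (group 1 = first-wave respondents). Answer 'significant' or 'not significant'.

significant

SE₁ = √(p̂₁(1−p̂₁)/n₁) = √(0.7280·0.2720/343) = 0.02403; SE₂ = √(0.2220·0.7780/532) = 0.01802.
Independent samples: SE of the difference = √(SE₁² + SE₂²) = √(0.0005774409 + 0.0003247204) = 0.03004.
z* for 98% confidence is 2.326, so the margin of error is 2.326 × 0.03004 = 0.06987.
Point estimate p̂₁ − p̂₂ = 0.7280 − 0.2220 = 0.5060.
0.5060 ± 0.06987 → (0.43613, 0.57587).
The interval (0.43613, 0.57587) does not contain 0, so the difference is significant.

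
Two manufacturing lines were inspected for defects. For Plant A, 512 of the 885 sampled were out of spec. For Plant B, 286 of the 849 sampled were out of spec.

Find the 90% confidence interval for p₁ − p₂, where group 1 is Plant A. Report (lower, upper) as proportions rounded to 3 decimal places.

(0.203, 0.280)

First, p̂₁ = 512/885 = 0.5785; p̂₂ = 286/849 = 0.3369.
The two standard errors are √(0.5785×0.4215/885) = 0.01660 and √(0.3369×0.6631/849) = 0.01622.
Because the samples are independent, SE_diff = √(0.01660² + 0.01622²) = 0.02321.
Using z* = 1.645 for 90%, ME = 1.645 × 0.02321 = 0.03818.
p̂₁ − p̂₂ = 0.2416; interval 0.2416 ± 0.03818 gives (0.203, 0.280).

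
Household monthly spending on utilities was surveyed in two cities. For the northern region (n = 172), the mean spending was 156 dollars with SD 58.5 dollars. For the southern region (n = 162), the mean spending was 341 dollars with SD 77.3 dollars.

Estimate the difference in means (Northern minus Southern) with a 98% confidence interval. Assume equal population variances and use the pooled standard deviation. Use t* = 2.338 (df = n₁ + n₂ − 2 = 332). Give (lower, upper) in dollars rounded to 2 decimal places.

s_p = √[((n₁−1)s₁² + (n₂−1)s₂²)/(n₁+n₂−2)] = √[(171·58.5² + 161·77.3²)/332] = 68.2665.
SE = 68.2665·√(1/172 + 1/162) = 7.4741.
With t* = 2.338, margin = 2.338 × 7.4741 = 17.4744.
x̄₁ − x̄₂ = 156 − 341 = -185.0000; interval -185.0000 ± 17.4744 = (-202.47, -167.53).

(-202.47, -167.53)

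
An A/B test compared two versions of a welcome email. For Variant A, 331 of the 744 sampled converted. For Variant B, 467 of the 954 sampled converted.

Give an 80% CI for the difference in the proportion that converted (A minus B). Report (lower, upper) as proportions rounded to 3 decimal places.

p̂₁ = 331/744 = 0.4449 and p̂₂ = 467/954 = 0.4895.
SE₁ = √(p̂₁(1−p̂₁)/n₁) = √(0.4449·0.5551/744) = 0.01822; SE₂ = √(0.4895·0.5105/954) = 0.01618.
Independent samples: SE of the difference = √(SE₁² + SE₂²) = √(0.0003319684 + 0.0002617924) = 0.02437.
z* for 80% confidence is 1.282, so the margin of error is 1.282 × 0.02437 = 0.03124.
Point estimate p̂₁ − p̂₂ = 0.4449 − 0.4895 = -0.0446.
-0.0446 ± 0.03124 → (-0.076, -0.013).

(-0.076, -0.013)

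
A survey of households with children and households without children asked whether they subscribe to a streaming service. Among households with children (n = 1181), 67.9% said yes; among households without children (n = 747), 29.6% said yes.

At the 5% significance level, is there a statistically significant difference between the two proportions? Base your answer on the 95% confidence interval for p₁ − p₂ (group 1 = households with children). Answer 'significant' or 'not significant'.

significant

SE₁ = √(p̂₁(1−p̂₁)/n₁) = √(0.6790·0.3210/1181) = 0.01359; SE₂ = √(0.2960·0.7040/747) = 0.01670.
Independent samples: SE of the difference = √(SE₁² + SE₂²) = √(0.0001846881 + 0.00027889) = 0.02153.
z* for 95% confidence is 1.960, so the margin of error is 1.960 × 0.02153 = 0.04220.
Point estimate p̂₁ − p̂₂ = 0.6790 − 0.2960 = 0.3830.
0.3830 ± 0.04220 → (0.34080, 0.42520).
The interval (0.34080, 0.42520) does not contain 0, so the difference is significant.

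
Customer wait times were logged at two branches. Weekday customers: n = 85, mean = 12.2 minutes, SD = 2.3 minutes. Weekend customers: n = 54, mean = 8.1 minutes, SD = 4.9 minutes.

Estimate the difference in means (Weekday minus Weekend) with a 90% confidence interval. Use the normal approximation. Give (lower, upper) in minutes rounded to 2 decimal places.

SE₁ = s₁/√n₁ = 2.3/√85 = 0.2495; SE₂ = 4.9/√54 = 0.6668.
Independent samples, unequal variances: SE_diff = √(SE₁² + SE₂²) = √(0.06225025 + 0.44462224) = 0.7119.
z* = 1.645, so margin of error = 1.645 × 0.7119 = 1.1711.
Difference in means = 12.2 − 8.1 = 4.1000.
4.1000 ± 1.1711 → (2.93, 5.27).

(2.93, 5.27)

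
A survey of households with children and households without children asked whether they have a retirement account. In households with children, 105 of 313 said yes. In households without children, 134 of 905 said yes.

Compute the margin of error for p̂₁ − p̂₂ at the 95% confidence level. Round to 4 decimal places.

First, p̂₁ = 105/313 = 0.3355; p̂₂ = 134/905 = 0.1481.
The two standard errors are √(0.3355×0.6645/313) = 0.02669 and √(0.1481×0.8519/905) = 0.01181.
Because the samples are independent, SE_diff = √(0.02669² + 0.01181²) = 0.02919.
Using z* = 1.960 for 95%, ME = 1.960 × 0.02919 = 0.05721.

0.0572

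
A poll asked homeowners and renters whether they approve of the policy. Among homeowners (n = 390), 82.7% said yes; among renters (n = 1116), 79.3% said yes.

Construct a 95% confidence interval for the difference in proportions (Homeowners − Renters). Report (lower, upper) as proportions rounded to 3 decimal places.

SE₁ = √(p̂₁(1−p̂₁)/n₁) = √(0.8270·0.1730/390) = 0.01915; SE₂ = √(0.7930·0.2070/1116) = 0.01213.
Independent samples: SE of the difference = √(SE₁² + SE₂²) = √(0.0003667225 + 0.0001471369) = 0.02267.
z* for 95% confidence is 1.960, so the margin of error is 1.960 × 0.02267 = 0.04443.
Point estimate p̂₁ − p̂₂ = 0.8270 − 0.7930 = 0.0340.
0.0340 ± 0.04443 → (-0.010, 0.078).

(-0.010, 0.078)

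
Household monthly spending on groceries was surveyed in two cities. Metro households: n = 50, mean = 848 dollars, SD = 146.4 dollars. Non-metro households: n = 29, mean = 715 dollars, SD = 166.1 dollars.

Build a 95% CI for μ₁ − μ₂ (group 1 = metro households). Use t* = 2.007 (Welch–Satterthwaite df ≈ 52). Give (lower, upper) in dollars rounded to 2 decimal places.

SE₁ = s₁/√n₁ = 146.4/√50 = 20.7041; SE₂ = 166.1/√29 = 30.8440.
Independent samples, unequal variances: SE_diff = √(SE₁² + SE₂²) = √(428.65975681 + 951.352336) = 37.1485.
t* = 2.007, so margin of error = 2.007 × 37.1485 = 74.5570.
Difference in means = 848 − 715 = 133.0000.
133.0000 ± 74.5570 → (58.44, 207.56).

(58.44, 207.56)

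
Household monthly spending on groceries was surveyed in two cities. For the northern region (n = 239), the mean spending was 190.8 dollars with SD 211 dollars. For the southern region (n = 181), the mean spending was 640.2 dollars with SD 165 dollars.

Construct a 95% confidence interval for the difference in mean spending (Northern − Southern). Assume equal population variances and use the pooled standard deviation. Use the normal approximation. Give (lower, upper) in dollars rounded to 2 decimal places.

Pooled variance s_p² = [238·211² + 180·165²] / (239+181−2) = 37072.9617, so s_p = 192.5434.
SE_diff = s_p·√(1/n₁ + 1/n₂) = 192.5434·√(1/239 + 1/181) = 18.9721.
z* = 1.960; margin = 1.960 × 18.9721 = 37.1853.
Difference = 190.8 − 640.2 = -449.4000.
-449.4000 ± 37.1853 → (-486.59, -412.21).

(-486.59, -412.21)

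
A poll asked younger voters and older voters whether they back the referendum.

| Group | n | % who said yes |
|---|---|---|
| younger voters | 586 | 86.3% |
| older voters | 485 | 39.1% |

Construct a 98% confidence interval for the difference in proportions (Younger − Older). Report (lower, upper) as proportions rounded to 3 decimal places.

(0.411, 0.533)

Each SE is √(p̂(1−p̂)/n): √(0.8630·0.1370/586) = 0.01420 and √(0.3910·0.6090/485) = 0.02216.
SE(p̂₁ − p̂₂) = √(SE₁² + SE₂²) = √(0.00020164 + 0.0004910656) = 0.02632, since the two samples are independent.
At 98% confidence z* = 2.326; margin = 2.326 × 0.02632 = 0.06122.
The difference is 0.8630 − 0.3910 = 0.4720, so the interval is 0.4720 ± 0.06122 = (0.411, 0.533).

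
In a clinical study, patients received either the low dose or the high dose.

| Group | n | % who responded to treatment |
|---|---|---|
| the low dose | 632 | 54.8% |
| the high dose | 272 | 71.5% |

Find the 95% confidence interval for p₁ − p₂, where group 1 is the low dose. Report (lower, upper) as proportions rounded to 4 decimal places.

Each SE is √(p̂(1−p̂)/n): √(0.5480·0.4520/632) = 0.01980 and √(0.7150·0.2850/272) = 0.02737.
SE(p̂₁ − p̂₂) = √(SE₁² + SE₂²) = √(0.00039204 + 0.0007491169) = 0.03378, since the two samples are independent.
At 95% confidence z* = 1.960; margin = 1.960 × 0.03378 = 0.06621.
The difference is 0.5480 − 0.7150 = -0.1670, so the interval is -0.1670 ± 0.06621 = (-0.2332, -0.1008).

(-0.2332, -0.1008)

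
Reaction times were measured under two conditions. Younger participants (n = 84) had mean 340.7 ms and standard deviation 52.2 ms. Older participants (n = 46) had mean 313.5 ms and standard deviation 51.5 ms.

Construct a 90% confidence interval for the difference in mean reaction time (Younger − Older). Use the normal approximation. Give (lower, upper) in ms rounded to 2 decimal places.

(11.59, 42.81)

SE₁ = s₁/√n₁ = 52.2/√84 = 5.6955; SE₂ = 51.5/√46 = 7.5933.
Independent samples, unequal variances: SE_diff = √(SE₁² + SE₂²) = √(32.43872025 + 57.65820489) = 9.4919.
z* = 1.645, so margin of error = 1.645 × 9.4919 = 15.6142.
Difference in means = 340.7 − 313.5 = 27.2000.
27.2000 ± 15.6142 → (11.59, 42.81).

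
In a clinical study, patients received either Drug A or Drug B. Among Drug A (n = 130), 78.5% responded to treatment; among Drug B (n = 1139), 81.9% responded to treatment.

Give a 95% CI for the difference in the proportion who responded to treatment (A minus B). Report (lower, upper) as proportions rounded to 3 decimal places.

Each SE is √(p̂(1−p̂)/n): √(0.7850·0.2150/130) = 0.03603 and √(0.8190·0.1810/1139) = 0.01141.
SE(p̂₁ − p̂₂) = √(SE₁² + SE₂²) = √(0.0012981609 + 0.0001301881) = 0.03779, since the two samples are independent.
At 95% confidence z* = 1.960; margin = 1.960 × 0.03779 = 0.07407.
The difference is 0.7850 − 0.8190 = -0.0340, so the interval is -0.0340 ± 0.07407 = (-0.108, 0.040).

(-0.108, 0.040)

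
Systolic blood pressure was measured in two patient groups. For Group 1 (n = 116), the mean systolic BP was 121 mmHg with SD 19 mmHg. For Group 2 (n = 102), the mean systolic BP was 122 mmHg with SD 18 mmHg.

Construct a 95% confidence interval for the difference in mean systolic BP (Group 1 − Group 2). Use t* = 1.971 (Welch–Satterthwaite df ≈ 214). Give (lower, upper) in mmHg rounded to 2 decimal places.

(-5.94, 3.94)

Standard errors of each mean: 19/√116 = 1.7641 and 18/√102 = 1.7823.
SE(x̄₁ − x̄₂) = √(1.7641² + 1.7823²) = 2.5077 for independent samples with unequal variances.
With t* = 1.971, the margin is 1.971 × 2.5077 = 4.9427.
x̄₁ − x̄₂ = 121 − 122 = -1.0000; the interval is -1.0000 ± 4.9427 = (-5.94, 3.94).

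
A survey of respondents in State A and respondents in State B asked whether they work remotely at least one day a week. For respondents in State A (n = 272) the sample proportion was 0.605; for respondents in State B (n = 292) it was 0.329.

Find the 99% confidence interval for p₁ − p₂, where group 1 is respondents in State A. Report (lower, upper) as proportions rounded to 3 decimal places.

(0.172, 0.380)

Each SE is √(p̂(1−p̂)/n): √(0.6050·0.3950/272) = 0.02964 and √(0.3290·0.6710/292) = 0.02750.
SE(p̂₁ − p̂₂) = √(SE₁² + SE₂²) = √(0.0008785296 + 0.00075625) = 0.04043, since the two samples are independent.
At 99% confidence z* = 2.576; margin = 2.576 × 0.04043 = 0.10415.
The difference is 0.6050 − 0.3290 = 0.2760, so the interval is 0.2760 ± 0.10415 = (0.172, 0.380).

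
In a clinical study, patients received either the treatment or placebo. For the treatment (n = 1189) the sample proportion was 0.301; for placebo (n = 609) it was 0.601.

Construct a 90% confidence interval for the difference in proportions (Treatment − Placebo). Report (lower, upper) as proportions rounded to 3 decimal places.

(-0.339, -0.261)

The two standard errors are √(0.3010×0.6990/1189) = 0.01330 and √(0.6010×0.3990/609) = 0.01984.
Because the samples are independent, SE_diff = √(0.01330² + 0.01984²) = 0.02389.
Using z* = 1.645 for 90%, ME = 1.645 × 0.02389 = 0.03930.
p̂₁ − p̂₂ = -0.3000; interval -0.3000 ± 0.03930 gives (-0.339, -0.261).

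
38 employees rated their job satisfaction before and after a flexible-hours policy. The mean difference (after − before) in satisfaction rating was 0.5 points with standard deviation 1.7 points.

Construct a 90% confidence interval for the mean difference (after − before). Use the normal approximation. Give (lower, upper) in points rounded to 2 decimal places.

(0.05, 0.95)

This is a matched-pairs design, so SE = s_d/√n = 1.7/√38 = 0.2758.
Margin = 1.645 × 0.2758 = 0.4537; the interval is 0.5 ± 0.4537 = (0.05, 0.95).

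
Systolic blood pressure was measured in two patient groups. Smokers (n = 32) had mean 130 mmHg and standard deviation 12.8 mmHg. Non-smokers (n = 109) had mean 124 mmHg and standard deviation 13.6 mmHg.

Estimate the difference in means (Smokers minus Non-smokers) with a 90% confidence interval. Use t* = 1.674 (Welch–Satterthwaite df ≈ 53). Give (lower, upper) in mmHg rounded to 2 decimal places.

(1.63, 10.37)

Standard errors of each mean: 12.8/√32 = 2.2627 and 13.6/√109 = 1.3026.
SE(x̄₁ − x̄₂) = √(2.2627² + 1.3026²) = 2.6109 for independent samples with unequal variances.
With t* = 1.674, the margin is 1.674 × 2.6109 = 4.3706.
x̄₁ − x̄₂ = 130 − 124 = 6.0000; the interval is 6.0000 ± 4.3706 = (1.63, 10.37).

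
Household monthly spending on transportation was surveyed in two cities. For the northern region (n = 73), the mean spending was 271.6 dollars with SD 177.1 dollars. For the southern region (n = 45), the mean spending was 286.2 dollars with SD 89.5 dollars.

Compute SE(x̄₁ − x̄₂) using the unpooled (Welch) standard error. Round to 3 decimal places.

Standard errors of each mean: 177.1/√73 = 20.7280 and 89.5/√45 = 13.3419.
SE(x̄₁ − x̄₂) = √(20.7280² + 13.3419²) = 24.6507 for independent samples with unequal variances.

24.651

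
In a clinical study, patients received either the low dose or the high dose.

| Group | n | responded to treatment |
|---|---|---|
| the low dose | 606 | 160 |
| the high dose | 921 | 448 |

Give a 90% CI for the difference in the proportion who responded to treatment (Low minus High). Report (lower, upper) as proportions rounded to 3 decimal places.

p̂₁ = 160/606 = 0.2640 and p̂₂ = 448/921 = 0.4864.
SE₁ = √(p̂₁(1−p̂₁)/n₁) = √(0.2640·0.7360/606) = 0.01791; SE₂ = √(0.4864·0.5136/921) = 0.01647.
Independent samples: SE of the difference = √(SE₁² + SE₂²) = √(0.0003207681 + 0.0002712609) = 0.02433.
z* for 90% confidence is 1.645, so the margin of error is 1.645 × 0.02433 = 0.04002.
Point estimate p̂₁ − p̂₂ = 0.2640 − 0.4864 = -0.2224.
-0.2224 ± 0.04002 → (-0.262, -0.182).

(-0.262, -0.182)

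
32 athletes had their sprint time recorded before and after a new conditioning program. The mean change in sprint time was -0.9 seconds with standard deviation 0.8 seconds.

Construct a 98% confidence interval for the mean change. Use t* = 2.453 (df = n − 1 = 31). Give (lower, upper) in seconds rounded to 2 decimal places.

(-1.25, -0.55)

This is a matched-pairs design, so SE = s_d/√n = 0.8/√32 = 0.1414.
Margin = 2.453 × 0.1414 = 0.3469; the interval is -0.9 ± 0.3469 = (-1.25, -0.55).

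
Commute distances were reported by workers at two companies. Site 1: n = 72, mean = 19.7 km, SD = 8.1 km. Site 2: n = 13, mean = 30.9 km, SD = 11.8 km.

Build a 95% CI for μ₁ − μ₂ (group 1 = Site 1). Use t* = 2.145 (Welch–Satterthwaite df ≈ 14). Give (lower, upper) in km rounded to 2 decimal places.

(-18.51, -3.89)

SE₁ = s₁/√n₁ = 8.1/√72 = 0.9546; SE₂ = 11.8/√13 = 3.2727.
Independent samples, unequal variances: SE_diff = √(SE₁² + SE₂²) = √(0.91126116 + 10.71056529) = 3.4091.
t* = 2.145, so margin of error = 2.145 × 3.4091 = 7.3125.
Difference in means = 19.7 − 30.9 = -11.2000.
-11.2000 ± 7.3125 → (-18.51, -3.89).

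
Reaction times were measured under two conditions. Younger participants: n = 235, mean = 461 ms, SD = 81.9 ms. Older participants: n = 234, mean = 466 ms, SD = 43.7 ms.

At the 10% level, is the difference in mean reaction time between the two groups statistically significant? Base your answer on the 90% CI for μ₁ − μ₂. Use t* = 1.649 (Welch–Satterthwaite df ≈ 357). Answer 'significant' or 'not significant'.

Standard errors of each mean: 81.9/√235 = 5.3426 and 43.7/√234 = 2.8568.
SE(x̄₁ − x̄₂) = √(5.3426² + 2.8568²) = 6.0584 for independent samples with unequal variances.
With t* = 1.649, the margin is 1.649 × 6.0584 = 9.9903.
x̄₁ − x̄₂ = 461 − 466 = -5.0000; the interval is -5.0000 ± 9.9903 = (-14.9903, 4.9903).
The interval (-14.9903, 4.9903) contains 0, so the difference is not significant.

not significant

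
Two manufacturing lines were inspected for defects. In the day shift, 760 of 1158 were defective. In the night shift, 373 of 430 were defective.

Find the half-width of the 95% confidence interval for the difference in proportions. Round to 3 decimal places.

Sample proportions: 760/1158 = 0.6563, 373/430 = 0.8674.
Each SE is √(p̂(1−p̂)/n): √(0.6563·0.3437/1158) = 0.01396 and √(0.8674·0.1326/430) = 0.01635.
SE(p̂₁ − p̂₂) = √(SE₁² + SE₂²) = √(0.0001948816 + 0.0002673225) = 0.02150, since the two samples are independent.
At 95% confidence z* = 1.960; margin = 1.960 × 0.02150 = 0.04214.

0.042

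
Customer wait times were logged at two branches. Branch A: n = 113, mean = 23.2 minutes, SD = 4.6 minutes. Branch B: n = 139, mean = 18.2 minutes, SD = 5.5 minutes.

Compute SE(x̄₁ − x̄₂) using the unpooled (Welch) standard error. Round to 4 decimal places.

0.6363

Standard errors of each mean: 4.6/√113 = 0.4327 and 5.5/√139 = 0.4665.
SE(x̄₁ − x̄₂) = √(0.4327² + 0.4665²) = 0.6363 for independent samples with unequal variances.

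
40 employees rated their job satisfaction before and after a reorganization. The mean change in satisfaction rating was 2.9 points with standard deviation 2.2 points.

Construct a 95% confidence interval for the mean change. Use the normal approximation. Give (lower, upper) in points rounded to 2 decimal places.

(2.22, 3.58)

This is a matched-pairs design, so SE = s_d/√n = 2.2/√40 = 0.3479.
Margin = 1.960 × 0.3479 = 0.6819; the interval is 2.9 ± 0.6819 = (2.22, 3.58).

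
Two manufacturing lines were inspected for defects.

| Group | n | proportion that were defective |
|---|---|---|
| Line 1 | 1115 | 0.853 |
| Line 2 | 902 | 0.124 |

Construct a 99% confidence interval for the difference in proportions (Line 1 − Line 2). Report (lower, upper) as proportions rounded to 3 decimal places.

The two standard errors are √(0.8530×0.1470/1115) = 0.01060 and √(0.1240×0.8760/902) = 0.01097.
Because the samples are independent, SE_diff = √(0.01060² + 0.01097²) = 0.01525.
Using z* = 2.576 for 99%, ME = 2.576 × 0.01525 = 0.03928.
p̂₁ − p̂₂ = 0.7290; interval 0.7290 ± 0.03928 gives (0.690, 0.768).

(0.690, 0.768)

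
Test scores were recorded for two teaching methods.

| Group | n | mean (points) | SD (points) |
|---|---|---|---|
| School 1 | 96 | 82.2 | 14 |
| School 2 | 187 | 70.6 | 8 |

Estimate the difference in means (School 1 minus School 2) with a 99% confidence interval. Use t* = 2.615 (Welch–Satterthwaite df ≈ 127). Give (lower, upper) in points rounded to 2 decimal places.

(7.56, 15.64)

SE₁ = s₁/√n₁ = 14/√96 = 1.4289; SE₂ = 8/√187 = 0.5850.
Independent samples, unequal variances: SE_diff = √(SE₁² + SE₂²) = √(2.04175521 + 0.342225) = 1.5440.
t* = 2.615, so margin of error = 2.615 × 1.5440 = 4.0376.
Difference in means = 82.2 − 70.6 = 11.6000.
11.6000 ± 4.0376 → (7.56, 15.64).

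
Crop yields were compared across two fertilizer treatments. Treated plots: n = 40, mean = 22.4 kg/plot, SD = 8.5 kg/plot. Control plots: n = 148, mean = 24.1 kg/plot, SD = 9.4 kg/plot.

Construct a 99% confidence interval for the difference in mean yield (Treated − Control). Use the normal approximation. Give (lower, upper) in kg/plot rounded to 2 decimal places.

(-5.69, 2.29)

Standard errors of each mean: 8.5/√40 = 1.3440 and 9.4/√148 = 0.7727.
SE(x̄₁ − x̄₂) = √(1.3440² + 0.7727²) = 1.5503 for independent samples with unequal variances.
With z* = 2.576, the margin is 2.576 × 1.5503 = 3.9936.
x̄₁ − x̄₂ = 22.4 − 24.1 = -1.7000; the interval is -1.7000 ± 3.9936 = (-5.69, 2.29).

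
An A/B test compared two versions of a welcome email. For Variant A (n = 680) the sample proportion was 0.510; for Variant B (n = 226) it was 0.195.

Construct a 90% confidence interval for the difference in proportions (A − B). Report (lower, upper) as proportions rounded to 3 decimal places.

Each SE is √(p̂(1−p̂)/n): √(0.5100·0.4900/680) = 0.01917 and √(0.1950·0.8050/226) = 0.02635.
SE(p̂₁ − p̂₂) = √(SE₁² + SE₂²) = √(0.0003674889 + 0.0006943225) = 0.03259, since the two samples are independent.
At 90% confidence z* = 1.645; margin = 1.645 × 0.03259 = 0.05361.
The difference is 0.5100 − 0.1950 = 0.3150, so the interval is 0.3150 ± 0.05361 = (0.261, 0.369).

(0.261, 0.369)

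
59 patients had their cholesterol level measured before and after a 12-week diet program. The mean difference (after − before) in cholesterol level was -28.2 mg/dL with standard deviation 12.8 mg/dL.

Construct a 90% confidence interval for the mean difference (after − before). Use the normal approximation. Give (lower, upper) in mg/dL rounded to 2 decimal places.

(-30.94, -25.46)

This is a matched-pairs design, so SE = s_d/√n = 12.8/√59 = 1.6664.
Margin = 1.645 × 1.6664 = 2.7412; the interval is -28.2 ± 2.7412 = (-30.94, -25.46).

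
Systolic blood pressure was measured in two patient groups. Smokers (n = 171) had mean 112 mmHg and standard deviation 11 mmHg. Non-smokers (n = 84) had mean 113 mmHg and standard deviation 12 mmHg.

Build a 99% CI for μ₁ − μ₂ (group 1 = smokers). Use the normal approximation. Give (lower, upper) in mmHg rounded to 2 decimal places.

Per-group SEs: s₁/√n₁ = 11/√171 = 0.8412, s₂/√n₂ = 12/√84 = 1.3093.
Unpooled SE of the difference: √(0.70761744 + 1.71426649) = 1.5562.
Margin of error = z* · SE = 2.576 × 1.5562 = 4.0088.
x̄₁ − x̄₂ = 112 − 113 = -1.0000.
CI: -1.0000 ± 4.0088 = (-5.01, 3.01).

(-5.01, 3.01)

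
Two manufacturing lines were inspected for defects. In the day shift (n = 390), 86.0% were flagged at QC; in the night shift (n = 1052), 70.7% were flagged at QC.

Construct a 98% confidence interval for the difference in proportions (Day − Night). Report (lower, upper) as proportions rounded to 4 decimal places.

The two standard errors are √(0.8600×0.1400/390) = 0.01757 and √(0.7070×0.2930/1052) = 0.01403.
Because the samples are independent, SE_diff = √(0.01757² + 0.01403²) = 0.02248.
Using z* = 2.326 for 98%, ME = 2.326 × 0.02248 = 0.05229.
p̂₁ − p̂₂ = 0.1530; interval 0.1530 ± 0.05229 gives (0.1007, 0.2053).

(0.1007, 0.2053)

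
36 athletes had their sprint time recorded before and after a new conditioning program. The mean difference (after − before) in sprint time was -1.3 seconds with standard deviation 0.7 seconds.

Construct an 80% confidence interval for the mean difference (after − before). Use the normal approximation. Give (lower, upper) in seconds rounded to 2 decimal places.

(-1.45, -1.15)

Paired design: SE = s_d/√n = 0.7/√36 = 0.1167.
z* = 1.282; margin of error = 1.282 × 0.1167 = 0.1496.
-1.3 ± 0.1496 → (-1.45, -1.15).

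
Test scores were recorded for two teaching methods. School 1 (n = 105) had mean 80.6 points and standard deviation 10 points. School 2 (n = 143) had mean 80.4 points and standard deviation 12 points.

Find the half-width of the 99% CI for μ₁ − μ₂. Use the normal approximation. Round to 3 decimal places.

Per-group SEs: s₁/√n₁ = 10/√105 = 0.9759, s₂/√n₂ = 12/√143 = 1.0035.
Unpooled SE of the difference: √(0.95238081 + 1.00701225) = 1.3998.
Margin of error = z* · SE = 2.576 × 1.3998 = 3.6059.

3.606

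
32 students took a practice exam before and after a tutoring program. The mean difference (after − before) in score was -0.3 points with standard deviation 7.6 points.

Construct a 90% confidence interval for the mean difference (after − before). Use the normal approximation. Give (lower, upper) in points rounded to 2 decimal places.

This is a matched-pairs design, so SE = s_d/√n = 7.6/√32 = 1.3435.
Margin = 1.645 × 1.3435 = 2.2101; the interval is -0.3 ± 2.2101 = (-2.51, 1.91).

(-2.51, 1.91)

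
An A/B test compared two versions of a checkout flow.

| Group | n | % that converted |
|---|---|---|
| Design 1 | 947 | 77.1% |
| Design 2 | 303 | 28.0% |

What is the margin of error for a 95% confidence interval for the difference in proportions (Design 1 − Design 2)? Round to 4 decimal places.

0.0572

The two standard errors are √(0.7710×0.2290/947) = 0.01365 and √(0.2800×0.7200/303) = 0.02579.
Because the samples are independent, SE_diff = √(0.01365² + 0.02579²) = 0.02918.
Using z* = 1.960 for 95%, ME = 1.960 × 0.02918 = 0.05719.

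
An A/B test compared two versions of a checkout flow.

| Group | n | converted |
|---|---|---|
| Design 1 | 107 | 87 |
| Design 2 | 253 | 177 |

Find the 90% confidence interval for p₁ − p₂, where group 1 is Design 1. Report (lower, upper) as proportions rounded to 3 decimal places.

(0.035, 0.192)

p̂₁ = 87/107 = 0.8131 and p̂₂ = 177/253 = 0.6996.
SE₁ = √(p̂₁(1−p̂₁)/n₁) = √(0.8131·0.1869/107) = 0.03769; SE₂ = √(0.6996·0.3004/253) = 0.02882.
Independent samples: SE of the difference = √(SE₁² + SE₂²) = √(0.0014205361 + 0.0008305924) = 0.04745.
z* for 90% confidence is 1.645, so the margin of error is 1.645 × 0.04745 = 0.07806.
Point estimate p̂₁ − p̂₂ = 0.8131 − 0.6996 = 0.1135.
0.1135 ± 0.07806 → (0.035, 0.192).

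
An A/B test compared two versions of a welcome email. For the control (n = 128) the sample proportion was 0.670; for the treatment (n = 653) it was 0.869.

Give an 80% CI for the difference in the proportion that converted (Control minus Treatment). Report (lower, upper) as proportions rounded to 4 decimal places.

SE₁ = √(p̂₁(1−p̂₁)/n₁) = √(0.6700·0.3300/128) = 0.04156; SE₂ = √(0.8690·0.1310/653) = 0.01320.
Independent samples: SE of the difference = √(SE₁² + SE₂²) = √(0.0017272336 + 0.00017424) = 0.04361.
z* for 80% confidence is 1.282, so the margin of error is 1.282 × 0.04361 = 0.05591.
Point estimate p̂₁ − p̂₂ = 0.6700 − 0.8690 = -0.1990.
-0.1990 ± 0.05591 → (-0.2549, -0.1431).

(-0.2549, -0.1431)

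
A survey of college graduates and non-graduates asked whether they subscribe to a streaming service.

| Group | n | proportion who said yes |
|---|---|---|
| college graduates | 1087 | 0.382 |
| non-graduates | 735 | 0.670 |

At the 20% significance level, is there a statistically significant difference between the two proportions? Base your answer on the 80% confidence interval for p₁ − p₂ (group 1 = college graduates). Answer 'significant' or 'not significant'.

significant

Each SE is √(p̂(1−p̂)/n): √(0.3820·0.6180/1087) = 0.01474 and √(0.6700·0.3300/735) = 0.01734.
SE(p̂₁ − p̂₂) = √(SE₁² + SE₂²) = √(0.0002172676 + 0.0003006756) = 0.02276, since the two samples are independent.
At 80% confidence z* = 1.282; margin = 1.282 × 0.02276 = 0.02918.
The difference is 0.3820 − 0.6700 = -0.2880, so the interval is -0.2880 ± 0.02918 = (-0.31718, -0.25882).
The interval (-0.31718, -0.25882) does not contain 0, so the difference is significant.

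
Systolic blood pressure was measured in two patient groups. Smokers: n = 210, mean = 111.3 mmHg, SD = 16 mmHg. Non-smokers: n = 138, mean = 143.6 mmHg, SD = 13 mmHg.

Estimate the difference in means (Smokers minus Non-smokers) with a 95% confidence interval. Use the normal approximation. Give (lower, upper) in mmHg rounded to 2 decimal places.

SE₁ = s₁/√n₁ = 16/√210 = 1.1041; SE₂ = 13/√138 = 1.1066.
Independent samples, unequal variances: SE_diff = √(SE₁² + SE₂²) = √(1.21903681 + 1.22456356) = 1.5632.
z* = 1.960, so margin of error = 1.960 × 1.5632 = 3.0639.
Difference in means = 111.3 − 143.6 = -32.3000.
-32.3000 ± 3.0639 → (-35.36, -29.24).

(-35.36, -29.24)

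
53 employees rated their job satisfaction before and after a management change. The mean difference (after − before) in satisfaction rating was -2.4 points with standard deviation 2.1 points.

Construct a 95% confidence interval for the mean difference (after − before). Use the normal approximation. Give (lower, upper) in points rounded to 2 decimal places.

Paired design: SE = s_d/√n = 2.1/√53 = 0.2885.
z* = 1.960; margin of error = 1.960 × 0.2885 = 0.5655.
-2.4 ± 0.5655 → (-2.97, -1.83).

(-2.97, -1.83)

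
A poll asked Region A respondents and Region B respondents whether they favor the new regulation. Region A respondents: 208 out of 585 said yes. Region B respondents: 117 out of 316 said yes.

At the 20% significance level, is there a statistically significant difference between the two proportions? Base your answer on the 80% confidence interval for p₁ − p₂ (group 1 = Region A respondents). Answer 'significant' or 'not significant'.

not significant

First, p̂₁ = 208/585 = 0.3556; p̂₂ = 117/316 = 0.3703.
The two standard errors are √(0.3556×0.6444/585) = 0.01979 and √(0.3703×0.6297/316) = 0.02716.
Because the samples are independent, SE_diff = √(0.01979² + 0.02716²) = 0.03361.
Using z* = 1.282 for 80%, ME = 1.282 × 0.03361 = 0.04309.
p̂₁ − p̂₂ = -0.0147; interval -0.0147 ± 0.04309 gives (-0.05779, 0.02839).
The interval (-0.05779, 0.02839) contains 0, so the difference is not significant.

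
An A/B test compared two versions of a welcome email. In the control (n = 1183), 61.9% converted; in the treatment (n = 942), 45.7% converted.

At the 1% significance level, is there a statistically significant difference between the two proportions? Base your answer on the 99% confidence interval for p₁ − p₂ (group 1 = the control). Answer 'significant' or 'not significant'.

Each SE is √(p̂(1−p̂)/n): √(0.6190·0.3810/1183) = 0.01412 and √(0.4570·0.5430/942) = 0.01623.
SE(p̂₁ − p̂₂) = √(SE₁² + SE₂²) = √(0.0001993744 + 0.0002634129) = 0.02151, since the two samples are independent.
At 99% confidence z* = 2.576; margin = 2.576 × 0.02151 = 0.05541.
The difference is 0.6190 − 0.4570 = 0.1620, so the interval is 0.1620 ± 0.05541 = (0.10659, 0.21741).
The interval (0.10659, 0.21741) does not contain 0, so the difference is significant.

significant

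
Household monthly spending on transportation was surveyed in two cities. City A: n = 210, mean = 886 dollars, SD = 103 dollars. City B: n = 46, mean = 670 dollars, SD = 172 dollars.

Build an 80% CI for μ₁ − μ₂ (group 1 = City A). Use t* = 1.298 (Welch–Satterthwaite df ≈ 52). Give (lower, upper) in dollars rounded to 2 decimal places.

(181.81, 250.19)

Standard errors of each mean: 103/√210 = 7.1077 and 172/√46 = 25.3600.
SE(x̄₁ − x̄₂) = √(7.1077² + 25.3600²) = 26.3372 for independent samples with unequal variances.
With t* = 1.298, the margin is 1.298 × 26.3372 = 34.1857.
x̄₁ − x̄₂ = 886 − 670 = 216.0000; the interval is 216.0000 ± 34.1857 = (181.81, 250.19).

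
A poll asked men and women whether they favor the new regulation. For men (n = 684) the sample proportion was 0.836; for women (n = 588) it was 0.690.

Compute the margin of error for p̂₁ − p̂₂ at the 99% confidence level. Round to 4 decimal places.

The two standard errors are √(0.8360×0.1640/684) = 0.01416 and √(0.6900×0.3100/588) = 0.01907.
Because the samples are independent, SE_diff = √(0.01416² + 0.01907²) = 0.02375.
Using z* = 2.576 for 99%, ME = 2.576 × 0.02375 = 0.06118.

0.0612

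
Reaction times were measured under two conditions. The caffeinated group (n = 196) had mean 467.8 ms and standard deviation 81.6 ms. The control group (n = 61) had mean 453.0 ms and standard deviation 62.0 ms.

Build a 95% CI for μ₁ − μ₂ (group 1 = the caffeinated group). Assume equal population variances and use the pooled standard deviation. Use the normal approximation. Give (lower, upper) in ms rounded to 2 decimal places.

s_p = √[((n₁−1)s₁² + (n₂−1)s₂²)/(n₁+n₂−2)] = √[(195·81.6² + 60·62.0²)/255] = 77.4358.
SE = 77.4358·√(1/196 + 1/61) = 11.3531.
With z* = 1.960, margin = 1.960 × 11.3531 = 22.2521.
x̄₁ − x̄₂ = 467.8 − 453.0 = 14.8000; interval 14.8000 ± 22.2521 = (-7.45, 37.05).

(-7.45, 37.05)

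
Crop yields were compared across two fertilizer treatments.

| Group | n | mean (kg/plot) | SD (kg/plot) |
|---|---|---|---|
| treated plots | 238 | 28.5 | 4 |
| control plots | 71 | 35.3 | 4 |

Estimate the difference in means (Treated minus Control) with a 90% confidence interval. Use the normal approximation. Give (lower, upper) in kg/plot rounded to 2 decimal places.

(-7.69, -5.91)

Standard errors of each mean: 4/√238 = 0.2593 and 4/√71 = 0.4747.
SE(x̄₁ − x̄₂) = √(0.2593² + 0.4747²) = 0.5409 for independent samples with unequal variances.
With z* = 1.645, the margin is 1.645 × 0.5409 = 0.8898.
x̄₁ − x̄₂ = 28.5 − 35.3 = -6.8000; the interval is -6.8000 ± 0.8898 = (-7.69, -5.91).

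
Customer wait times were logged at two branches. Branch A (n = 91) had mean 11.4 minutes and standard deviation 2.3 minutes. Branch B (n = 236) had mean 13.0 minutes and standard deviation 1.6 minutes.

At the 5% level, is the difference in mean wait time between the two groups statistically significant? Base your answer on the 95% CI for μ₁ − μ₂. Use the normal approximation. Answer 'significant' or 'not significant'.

SE₁ = s₁/√n₁ = 2.3/√91 = 0.2411; SE₂ = 1.6/√236 = 0.1042.
Independent samples, unequal variances: SE_diff = √(SE₁² + SE₂²) = √(0.05812921 + 0.01085764) = 0.2627.
z* = 1.960, so margin of error = 1.960 × 0.2627 = 0.5149.
Difference in means = 11.4 − 13.0 = -1.6000.
-1.6000 ± 0.5149 → (-2.1149, -1.0851).
The interval (-2.1149, -1.0851) does not contain 0, so the difference is significant.

significant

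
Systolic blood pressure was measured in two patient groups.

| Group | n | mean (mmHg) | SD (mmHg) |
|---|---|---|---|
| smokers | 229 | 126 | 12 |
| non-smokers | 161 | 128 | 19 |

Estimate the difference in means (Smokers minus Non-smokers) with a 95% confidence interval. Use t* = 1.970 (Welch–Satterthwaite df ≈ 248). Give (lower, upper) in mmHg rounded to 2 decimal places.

Standard errors of each mean: 12/√229 = 0.7930 and 19/√161 = 1.4974.
SE(x̄₁ − x̄₂) = √(0.7930² + 1.4974²) = 1.6944 for independent samples with unequal variances.
With t* = 1.970, the margin is 1.970 × 1.6944 = 3.3380.
x̄₁ − x̄₂ = 126 − 128 = -2.0000; the interval is -2.0000 ± 3.3380 = (-5.34, 1.34).

(-5.34, 1.34)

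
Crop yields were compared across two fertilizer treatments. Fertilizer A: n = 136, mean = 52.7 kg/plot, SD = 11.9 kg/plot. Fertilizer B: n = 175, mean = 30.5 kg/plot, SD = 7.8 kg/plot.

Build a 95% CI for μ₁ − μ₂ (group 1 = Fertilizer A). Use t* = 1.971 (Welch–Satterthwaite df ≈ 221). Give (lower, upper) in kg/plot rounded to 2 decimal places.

(19.88, 24.52)

Standard errors of each mean: 11.9/√136 = 1.0204 and 7.8/√175 = 0.5896.
SE(x̄₁ − x̄₂) = √(1.0204² + 0.5896²) = 1.1785 for independent samples with unequal variances.
With t* = 1.971, the margin is 1.971 × 1.1785 = 2.3228.
x̄₁ − x̄₂ = 52.7 − 30.5 = 22.2000; the interval is 22.2000 ± 2.3228 = (19.88, 24.52).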